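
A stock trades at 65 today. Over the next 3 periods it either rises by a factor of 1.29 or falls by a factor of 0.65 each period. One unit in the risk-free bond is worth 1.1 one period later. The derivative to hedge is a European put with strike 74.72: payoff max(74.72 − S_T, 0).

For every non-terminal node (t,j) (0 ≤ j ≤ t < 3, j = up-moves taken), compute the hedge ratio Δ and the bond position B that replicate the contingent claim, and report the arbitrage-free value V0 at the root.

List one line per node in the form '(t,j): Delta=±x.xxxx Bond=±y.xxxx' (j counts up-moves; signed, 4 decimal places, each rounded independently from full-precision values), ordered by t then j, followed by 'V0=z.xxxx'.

Under the risk-neutral measure, an up-move has probability p* = (R−d)/(u−d) = 0.7031 and values discount at R = 1.1.
Payoff layer (t=3): V(3,0)=56.8694, V(3,1)=39.2934, V(3,2)=4.4118, V(3,3)=0.0000
Node (2,0) S=27.4625: V=(p*·39.2934+(1−p*)·56.8694)/1.1=40.4648; Δ=(39.2934−56.8694)/(35.4266−17.8506)=-1.0000; B=V−Δ·S=67.9273
Node (2,1) S=54.5025: V=(p*·4.4118+(1−p*)·39.2934)/1.1=13.4248; Δ=(4.4118−39.2934)/(70.3082−35.4266)=-1.0000; B=V−Δ·S=67.9273
Node (2,2) S=108.1665: V=(p*·0.0000+(1−p*)·4.4118)/1.1=1.1907; Δ=(0.0000−4.4118)/(139.5348−70.3082)=-0.0637; B=V−Δ·S=8.0841
Node (1,0) S=42.2500: V=(p*·13.4248+(1−p*)·40.4648)/1.1=19.5021; Δ=(13.4248−40.4648)/(54.5025−27.4625)=-1.0000; B=V−Δ·S=61.7521
Node (1,1) S=83.8500: V=(p*·1.1907+(1−p*)·13.4248)/1.1=4.3842; Δ=(1.1907−13.4248)/(108.1665−54.5025)=-0.2280; B=V−Δ·S=23.5000
Node (0,0) S=65.0000: V=(p*·4.3842+(1−p*)·19.5021)/1.1=8.0658; Δ=(4.3842−19.5021)/(83.8500−42.2500)=-0.3634; B=V−Δ·S=31.6874
Each (Δ,B) replicates both successor values, so the strategy is self-financing and V0 is arbitrage-free.

(0,0): Delta=-0.3634 Bond=31.6874
(1,0): Delta=-1.0000 Bond=61.7521
(1,1): Delta=-0.2280 Bond=23.5000
(2,0): Delta=-1.0000 Bond=67.9273
(2,1): Delta=-1.0000 Bond=67.9273
(2,2): Delta=-0.0637 Bond=8.0841
V0=8.0658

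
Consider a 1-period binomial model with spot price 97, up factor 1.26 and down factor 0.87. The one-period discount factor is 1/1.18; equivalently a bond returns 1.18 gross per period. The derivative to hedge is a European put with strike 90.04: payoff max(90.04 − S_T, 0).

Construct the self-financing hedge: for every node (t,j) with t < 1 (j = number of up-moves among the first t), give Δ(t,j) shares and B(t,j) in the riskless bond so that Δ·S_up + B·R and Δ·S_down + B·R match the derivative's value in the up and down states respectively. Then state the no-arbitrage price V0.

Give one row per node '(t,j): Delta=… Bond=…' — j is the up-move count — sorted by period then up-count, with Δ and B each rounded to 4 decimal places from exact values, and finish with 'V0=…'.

Since d<R<u, set p* = (R−d)/(u−d) = 0.7949; price each node as the discounted p*-expectation of its children.
At expiry t=1: V(1,0)=5.6500, V(1,1)=0.0000
  t=0,j=0: stock 97.0000 → up 122.2200 (V=0.0000), down 84.3900 (V=5.6500). Price 0.9822; hedge Δ=-0.1494, bond B=15.4694.
Self-financing check: at every node Δ·S+B equals the discounted successor values.

(0,0): Delta=-0.1494 Bond=15.4694
V0=0.9822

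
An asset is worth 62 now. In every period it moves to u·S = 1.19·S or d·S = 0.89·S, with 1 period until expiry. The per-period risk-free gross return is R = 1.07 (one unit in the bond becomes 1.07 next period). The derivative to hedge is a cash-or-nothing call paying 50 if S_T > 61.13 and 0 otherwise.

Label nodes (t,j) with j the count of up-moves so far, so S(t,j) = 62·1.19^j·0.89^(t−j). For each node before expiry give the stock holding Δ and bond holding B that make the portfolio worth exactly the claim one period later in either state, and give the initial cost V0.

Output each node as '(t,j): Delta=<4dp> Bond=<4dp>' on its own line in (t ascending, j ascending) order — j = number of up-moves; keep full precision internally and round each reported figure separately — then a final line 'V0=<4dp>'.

(0,0): Delta=2.6882 Bond=-138.6293
V0=28.0374

Since d<R<u, set p* = (R−d)/(u−d) = 0.6000; price each node as the discounted p*-expectation of its children.
Terminal values V(1,·): V(1,0)=0.0000, V(1,1)=50.0000
Node (0,0) S=62.0000: V=(p*·50.0000+(1−p*)·0.0000)/1.07=28.0374; Δ=(50.0000−0.0000)/(73.7800−55.1800)=2.6882; B=V−Δ·S=-138.6293
Root portfolio cost Δ·62+B reproduces V0=28.0374.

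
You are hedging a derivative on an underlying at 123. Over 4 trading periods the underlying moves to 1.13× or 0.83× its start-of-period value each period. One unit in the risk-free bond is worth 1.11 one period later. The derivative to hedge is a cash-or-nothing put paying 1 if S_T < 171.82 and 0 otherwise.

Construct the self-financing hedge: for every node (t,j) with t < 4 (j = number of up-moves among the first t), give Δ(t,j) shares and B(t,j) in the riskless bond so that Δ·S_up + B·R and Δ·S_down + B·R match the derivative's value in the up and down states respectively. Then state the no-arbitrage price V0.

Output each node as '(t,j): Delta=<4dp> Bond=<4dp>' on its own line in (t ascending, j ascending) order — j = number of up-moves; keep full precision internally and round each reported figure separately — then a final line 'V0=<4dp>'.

Risk-neutral probability p* = (R−d)/(u−d) = (1.11−0.83)/(1.13−0.83) = 0.9333.
Payoff layer (t=4): V(4,0)=1.0000, V(4,1)=1.0000, V(4,2)=1.0000, V(4,3)=1.0000, V(4,4)=0.0000
(3,0): S=70.3298. Δ = (V_up−V_dn)/(S_up−S_dn) = (1.0000−1.0000)/(79.4727−58.3737) = 0.0000. V = [p*·1.0000 + (1−p*)·1.0000]/1.11 = 0.9009. B = V − Δ·S = 0.9009.
(3,1): S=95.7502. Δ = (V_up−V_dn)/(S_up−S_dn) = (1.0000−1.0000)/(108.1977−79.4727) = 0.0000. V = [p*·1.0000 + (1−p*)·1.0000]/1.11 = 0.9009. B = V − Δ·S = 0.9009.
(3,2): S=130.3587. Δ = (V_up−V_dn)/(S_up−S_dn) = (1.0000−1.0000)/(147.3054−108.1977) = 0.0000. V = [p*·1.0000 + (1−p*)·1.0000]/1.11 = 0.9009. B = V − Δ·S = 0.9009.
(3,3): S=177.4763. Δ = (V_up−V_dn)/(S_up−S_dn) = (0.0000−1.0000)/(200.5483−147.3054) = -0.0188. V = [p*·0.0000 + (1−p*)·1.0000]/1.11 = 0.0601. B = V − Δ·S = 3.3934.
(2,0): S=84.7347. Δ = (V_up−V_dn)/(S_up−S_dn) = (0.9009−0.9009)/(95.7502−70.3298) = 0.0000. V = [p*·0.9009 + (1−p*)·0.9009]/1.11 = 0.8116. B = V − Δ·S = 0.8116.
(2,1): S=115.3617. Δ = (V_up−V_dn)/(S_up−S_dn) = (0.9009−0.9009)/(130.3587−95.7502) = 0.0000. V = [p*·0.9009 + (1−p*)·0.9009]/1.11 = 0.8116. B = V − Δ·S = 0.8116.
(2,2): S=157.0587. Δ = (V_up−V_dn)/(S_up−S_dn) = (0.0601−0.9009)/(177.4763−130.3587) = -0.0178. V = [p*·0.0601 + (1−p*)·0.9009]/1.11 = 0.1046. B = V − Δ·S = 2.9074.
(1,0): S=102.0900. Δ = (V_up−V_dn)/(S_up−S_dn) = (0.8116−0.8116)/(115.3617−84.7347) = 0.0000. V = [p*·0.8116 + (1−p*)·0.8116]/1.11 = 0.7312. B = V − Δ·S = 0.7312.
(1,1): S=138.9900. Δ = (V_up−V_dn)/(S_up−S_dn) = (0.1046−0.8116)/(157.0587−115.3617) = -0.0170. V = [p*·0.1046 + (1−p*)·0.8116]/1.11 = 0.1367. B = V − Δ·S = 2.4934.
(0,0): S=123.0000. Δ = (V_up−V_dn)/(S_up−S_dn) = (0.1367−0.7312)/(138.9900−102.0900) = -0.0161. V = [p*·0.1367 + (1−p*)·0.7312]/1.11 = 0.1589. B = V − Δ·S = 2.1405.
Each (Δ,B) replicates both successor values, so the strategy is self-financing and V0 is arbitrage-free.

(0,0): Delta=-0.0161 Bond=2.1405
(1,0): Delta=0.0000 Bond=0.7312
(1,1): Delta=-0.0170 Bond=2.4934
(2,0): Delta=0.0000 Bond=0.8116
(2,1): Delta=0.0000 Bond=0.8116
(2,2): Delta=-0.0178 Bond=2.9074
(3,0): Delta=0.0000 Bond=0.9009
(3,1): Delta=0.0000 Bond=0.9009
(3,2): Delta=0.0000 Bond=0.9009
(3,3): Delta=-0.0188 Bond=3.3934
V0=0.1589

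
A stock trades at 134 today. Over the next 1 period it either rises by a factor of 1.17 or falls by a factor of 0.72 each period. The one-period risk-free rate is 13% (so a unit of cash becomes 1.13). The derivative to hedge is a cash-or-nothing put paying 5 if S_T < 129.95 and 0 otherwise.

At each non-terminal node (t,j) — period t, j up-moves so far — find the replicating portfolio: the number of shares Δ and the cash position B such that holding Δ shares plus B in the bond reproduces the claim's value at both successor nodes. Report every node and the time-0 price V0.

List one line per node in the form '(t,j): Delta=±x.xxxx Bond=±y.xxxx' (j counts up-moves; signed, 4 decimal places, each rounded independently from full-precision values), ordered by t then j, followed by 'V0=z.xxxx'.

The replicating-portfolio and risk-neutral prices coincide; use p* = (1.13−0.72)/(1.17−0.72) = 0.9111 for the latter.
At expiry t=1: V(1,0)=5.0000, V(1,1)=0.0000
  t=0,j=0: stock 134.0000 → up 156.7800 (V=0.0000), down 96.4800 (V=5.0000). Price 0.3933; hedge Δ=-0.0829, bond B=11.5044.
Root portfolio cost Δ·134+B reproduces V0=0.3933.

(0,0): Delta=-0.0829 Bond=11.5044
V0=0.3933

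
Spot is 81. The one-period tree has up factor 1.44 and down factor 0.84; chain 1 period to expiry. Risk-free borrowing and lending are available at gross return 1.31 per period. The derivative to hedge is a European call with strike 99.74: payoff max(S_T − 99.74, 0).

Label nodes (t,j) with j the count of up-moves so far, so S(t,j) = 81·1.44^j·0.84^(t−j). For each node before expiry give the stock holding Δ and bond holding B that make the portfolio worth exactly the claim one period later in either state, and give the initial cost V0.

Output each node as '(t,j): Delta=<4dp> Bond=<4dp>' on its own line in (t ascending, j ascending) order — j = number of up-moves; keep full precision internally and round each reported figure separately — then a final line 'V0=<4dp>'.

(0,0): Delta=0.3477 Bond=-18.0611
V0=10.1056

Under the risk-neutral measure, an up-move has probability p* = (R−d)/(u−d) = 0.7833 and values discount at R = 1.31.
Terminal values V(1,·): V(1,0)=0.0000, V(1,1)=16.9000
  t=0,j=0: stock 81.0000 → up 116.6400 (V=16.9000), down 68.0400 (V=0.0000). Price 10.1056; hedge Δ=0.3477, bond B=-18.0611.
Root portfolio cost Δ·81+B reproduces V0=10.1056.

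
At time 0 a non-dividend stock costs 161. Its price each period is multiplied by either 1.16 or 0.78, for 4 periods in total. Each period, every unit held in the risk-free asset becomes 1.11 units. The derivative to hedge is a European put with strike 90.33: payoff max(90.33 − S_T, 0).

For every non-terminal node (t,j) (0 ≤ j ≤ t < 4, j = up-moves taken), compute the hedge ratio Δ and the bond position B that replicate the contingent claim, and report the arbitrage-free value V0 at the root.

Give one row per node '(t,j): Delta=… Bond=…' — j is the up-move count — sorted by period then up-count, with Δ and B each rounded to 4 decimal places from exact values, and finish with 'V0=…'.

(0,0): Delta=-0.0017 Bond=0.2900
(1,0): Delta=-0.0152 Bond=2.0120
(1,1): Delta=-0.0003 Bond=0.0658
(2,0): Delta=-0.1282 Bond=13.3100
(2,1): Delta=-0.0036 Bond=0.5551
(2,2): Delta=0.0000 Bond=0.0000
(3,0): Delta=-1.0000 Bond=81.3784
(3,1): Delta=-0.0394 Bond=4.6825
(3,2): Delta=0.0000 Bond=0.0000
(3,3): Delta=0.0000 Bond=0.0000
V0=0.0149

No-arbitrage ⇒ martingale measure with p* = (R−d)/(u−d) = 0.8684.
Payoff layer (t=4): V(4,0)=30.7358, V(4,1)=1.7027, V(4,2)=0.0000, V(4,3)=0.0000, V(4,4)=0.0000
Node (3,0) S=76.4029: V=(p*·1.7027+(1−p*)·30.7358)/1.11=4.9755; Δ=(1.7027−30.7358)/(88.6273−59.5942)=-1.0000; B=V−Δ·S=81.3784
Node (3,1) S=113.6248: V=(p*·0.0000+(1−p*)·1.7027)/1.11=0.2018; Δ=(0.0000−1.7027)/(131.8047−88.6273)=-0.0394; B=V−Δ·S=4.6825
Node (3,2) S=168.9804: V=(p*·0.0000+(1−p*)·0.0000)/1.11=0.0000; Δ=(0.0000−0.0000)/(196.0173−131.8047)=0.0000; B=V−Δ·S=0.0000
Node (3,3) S=251.3043: V=(p*·0.0000+(1−p*)·0.0000)/1.11=0.0000; Δ=(0.0000−0.0000)/(291.5129−196.0173)=0.0000; B=V−Δ·S=0.0000
Node (2,0) S=97.9524: V=(p*·0.2018+(1−p*)·4.9755)/1.11=0.7477; Δ=(0.2018−4.9755)/(113.6248−76.4029)=-0.1282; B=V−Δ·S=13.3100
Node (2,1) S=145.6728: V=(p*·0.0000+(1−p*)·0.2018)/1.11=0.0239; Δ=(0.0000−0.2018)/(168.9804−113.6248)=-0.0036; B=V−Δ·S=0.5551
Node (2,2) S=216.6416: V=(p*·0.0000+(1−p*)·0.0000)/1.11=0.0000; Δ=(0.0000−0.0000)/(251.3043−168.9804)=0.0000; B=V−Δ·S=0.0000
Node (1,0) S=125.5800: V=(p*·0.0239+(1−p*)·0.7477)/1.11=0.1074; Δ=(0.0239−0.7477)/(145.6728−97.9524)=-0.0152; B=V−Δ·S=2.0120
Node (1,1) S=186.7600: V=(p*·0.0000+(1−p*)·0.0239)/1.11=0.0028; Δ=(0.0000−0.0239)/(216.6416−145.6728)=-0.0003; B=V−Δ·S=0.0658
Node (0,0) S=161.0000: V=(p*·0.0028+(1−p*)·0.1074)/1.11=0.0149; Δ=(0.0028−0.1074)/(186.7600−125.5800)=-0.0017; B=V−Δ·S=0.2900
Each (Δ,B) replicates both successor values, so the strategy is self-financing and V0 is arbitrage-free.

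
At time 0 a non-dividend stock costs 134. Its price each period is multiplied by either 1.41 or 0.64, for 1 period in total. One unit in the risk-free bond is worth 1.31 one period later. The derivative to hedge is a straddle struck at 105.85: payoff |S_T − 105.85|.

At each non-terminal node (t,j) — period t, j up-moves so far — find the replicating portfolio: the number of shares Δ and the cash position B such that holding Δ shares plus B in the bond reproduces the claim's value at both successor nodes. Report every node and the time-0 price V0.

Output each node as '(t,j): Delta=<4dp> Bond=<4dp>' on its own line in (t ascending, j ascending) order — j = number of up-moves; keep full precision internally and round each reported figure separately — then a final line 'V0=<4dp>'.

(0,0): Delta=0.6106 Bond=-24.6364
V0=57.1818

No-arbitrage ⇒ martingale measure with p* = (R−d)/(u−d) = 0.8701.
Terminal values V(1,·): V(1,0)=20.0900, V(1,1)=83.0900
  t=0,j=0: stock 134.0000 → up 188.9400 (V=83.0900), down 85.7600 (V=20.0900). Price 57.1818; hedge Δ=0.6106, bond B=-24.6364.
Check: Δ(0,0)·S0 + B(0,0) = 57.1818 = V0.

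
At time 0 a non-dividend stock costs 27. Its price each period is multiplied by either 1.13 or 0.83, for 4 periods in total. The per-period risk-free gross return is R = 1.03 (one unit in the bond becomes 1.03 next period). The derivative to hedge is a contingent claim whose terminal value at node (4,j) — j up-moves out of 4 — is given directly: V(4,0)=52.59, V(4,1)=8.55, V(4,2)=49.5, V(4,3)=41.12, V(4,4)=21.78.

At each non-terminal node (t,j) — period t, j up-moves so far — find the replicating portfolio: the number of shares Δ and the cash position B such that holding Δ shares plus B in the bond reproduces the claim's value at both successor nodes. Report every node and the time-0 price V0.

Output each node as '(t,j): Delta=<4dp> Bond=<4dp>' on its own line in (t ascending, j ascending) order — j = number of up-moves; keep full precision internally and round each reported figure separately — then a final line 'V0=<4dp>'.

Risk-neutral probability p* = (R−d)/(u−d) = (1.03−0.83)/(1.13−0.83) = 0.6667.
Terminal values V(4,·): V(4,0)=52.5900, V(4,1)=8.5500, V(4,2)=49.5000, V(4,3)=41.1200, V(4,4)=21.7800
  t=3,j=0: stock 15.4382 → up 17.4452 (V=8.5500), down 12.8137 (V=52.5900). Price 22.5534; hedge Δ=-9.5089, bond B=169.3534.
  t=3,j=1: stock 21.0183 → up 23.7507 (V=49.5000), down 17.4452 (V=8.5500). Price 34.8058; hedge Δ=6.4943, bond B=-101.6942.
  t=3,j=2: stock 28.6153 → up 32.3353 (V=41.1200), down 23.7507 (V=49.5000). Price 42.6343; hedge Δ=-0.9762, bond B=70.5676.
  t=3,j=3: stock 38.9582 → up 44.0228 (V=21.7800), down 32.3353 (V=41.1200). Price 27.4045; hedge Δ=-1.6548, bond B=91.8712.
  t=2,j=0: stock 18.6003 → up 21.0183 (V=34.8058), down 15.4382 (V=22.5534). Price 29.8269; hedge Δ=2.1957, bond B=-11.0145.
  t=2,j=1: stock 25.3233 → up 28.6153 (V=42.6343), down 21.0183 (V=34.8058). Price 38.8590; hedge Δ=1.0305, bond B=12.7641.
  t=2,j=2: stock 34.4763 → up 38.9582 (V=27.4045), down 28.6153 (V=42.6343). Price 31.5351; hedge Δ=-1.4725, bond B=82.3010.
  t=1,j=0: stock 22.4100 → up 25.3233 (V=38.8590), down 18.6003 (V=29.8269). Price 34.8042; hedge Δ=1.3435, bond B=4.6970.
  t=1,j=1: stock 30.5100 → up 34.4763 (V=31.5351), down 25.3233 (V=38.8590). Price 32.9868; hedge Δ=-0.8002, bond B=57.4000.
  t=0,j=0: stock 27.0000 → up 30.5100 (V=32.9868), down 22.4100 (V=34.8042). Price 32.6142; hedge Δ=-0.2244, bond B=38.6722.
Each (Δ,B) replicates both successor values, so the strategy is self-financing and V0 is arbitrage-free.

(0,0): Delta=-0.2244 Bond=38.6722
(1,0): Delta=1.3435 Bond=4.6970
(1,1): Delta=-0.8002 Bond=57.4000
(2,0): Delta=2.1957 Bond=-11.0145
(2,1): Delta=1.0305 Bond=12.7641
(2,2): Delta=-1.4725 Bond=82.3010
(3,0): Delta=-9.5089 Bond=169.3534
(3,1): Delta=6.4943 Bond=-101.6942
(3,2): Delta=-0.9762 Bond=70.5676
(3,3): Delta=-1.6548 Bond=91.8712
V0=32.6142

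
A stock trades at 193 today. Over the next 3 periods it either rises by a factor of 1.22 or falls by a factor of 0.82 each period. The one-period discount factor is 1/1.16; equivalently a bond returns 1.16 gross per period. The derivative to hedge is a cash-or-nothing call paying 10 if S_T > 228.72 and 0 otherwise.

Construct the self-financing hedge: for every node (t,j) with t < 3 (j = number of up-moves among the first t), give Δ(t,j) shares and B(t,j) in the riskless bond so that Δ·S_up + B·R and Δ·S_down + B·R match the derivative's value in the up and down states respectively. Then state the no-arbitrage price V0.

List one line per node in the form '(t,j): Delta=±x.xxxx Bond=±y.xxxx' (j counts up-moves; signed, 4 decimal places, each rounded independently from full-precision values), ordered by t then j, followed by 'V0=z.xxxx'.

No-arbitrage ⇒ martingale measure with p* = (R−d)/(u−d) = 0.8500.
At expiry t=3: V(3,0)=0.0000, V(3,1)=0.0000, V(3,2)=10.0000, V(3,3)=10.0000
(2,0): S=129.7732. Δ = (V_up−V_dn)/(S_up−S_dn) = (0.0000−0.0000)/(158.3233−106.4140) = 0.0000. V = [p*·0.0000 + (1−p*)·0.0000]/1.16 = 0.0000. B = V − Δ·S = 0.0000.
(2,1): S=193.0772. Δ = (V_up−V_dn)/(S_up−S_dn) = (10.0000−0.0000)/(235.5542−158.3233) = 0.1295. V = [p*·10.0000 + (1−p*)·0.0000]/1.16 = 7.3276. B = V − Δ·S = -17.6724.
(2,2): S=287.2612. Δ = (V_up−V_dn)/(S_up−S_dn) = (10.0000−10.0000)/(350.4587−235.5542) = 0.0000. V = [p*·10.0000 + (1−p*)·10.0000]/1.16 = 8.6207. B = V − Δ·S = 8.6207.
(1,0): S=158.2600. Δ = (V_up−V_dn)/(S_up−S_dn) = (7.3276−0.0000)/(193.0772−129.7732) = 0.1158. V = [p*·7.3276 + (1−p*)·0.0000]/1.16 = 5.3694. B = V − Δ·S = -12.9496.
(1,1): S=235.4600. Δ = (V_up−V_dn)/(S_up−S_dn) = (8.6207−7.3276)/(287.2612−193.0772) = 0.0137. V = [p*·8.6207 + (1−p*)·7.3276]/1.16 = 7.2644. B = V − Δ·S = 4.0317.
(0,0): S=193.0000. Δ = (V_up−V_dn)/(S_up−S_dn) = (7.2644−5.3694)/(235.4600−158.2600) = 0.0245. V = [p*·7.2644 + (1−p*)·5.3694]/1.16 = 6.0174. B = V − Δ·S = 1.2797.
Check: Δ(0,0)·S0 + B(0,0) = 6.0174 = V0.

(0,0): Delta=0.0245 Bond=1.2797
(1,0): Delta=0.1158 Bond=-12.9496
(1,1): Delta=0.0137 Bond=4.0317
(2,0): Delta=0.0000 Bond=0.0000
(2,1): Delta=0.1295 Bond=-17.6724
(2,2): Delta=0.0000 Bond=8.6207
V0=6.0174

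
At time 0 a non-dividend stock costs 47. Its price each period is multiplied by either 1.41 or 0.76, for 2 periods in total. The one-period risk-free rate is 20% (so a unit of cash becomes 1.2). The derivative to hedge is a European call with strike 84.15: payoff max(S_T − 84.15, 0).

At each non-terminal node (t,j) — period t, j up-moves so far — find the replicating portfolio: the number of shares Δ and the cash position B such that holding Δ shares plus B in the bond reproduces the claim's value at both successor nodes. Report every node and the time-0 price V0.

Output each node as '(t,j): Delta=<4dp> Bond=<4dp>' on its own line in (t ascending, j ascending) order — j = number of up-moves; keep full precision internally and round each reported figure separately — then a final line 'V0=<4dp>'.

(0,0): Delta=0.1716 Bond=-5.1065
(1,0): Delta=0.0000 Bond=0.0000
(1,1): Delta=0.2157 Bond=-9.0525
V0=2.9564

Risk-neutral probability p* = (R−d)/(u−d) = (1.2−0.76)/(1.41−0.76) = 0.6769.
Payoff layer (t=2): V(2,0)=0.0000, V(2,1)=0.0000, V(2,2)=9.2907
Node (1,0) S=35.7200: V=(p*·0.0000+(1−p*)·0.0000)/1.2=0.0000; Δ=(0.0000−0.0000)/(50.3652−27.1472)=0.0000; B=V−Δ·S=0.0000
Node (1,1) S=66.2700: V=(p*·9.2907+(1−p*)·0.0000)/1.2=5.2409; Δ=(9.2907−0.0000)/(93.4407−50.3652)=0.2157; B=V−Δ·S=-9.0525
Node (0,0) S=47.0000: V=(p*·5.2409+(1−p*)·0.0000)/1.2=2.9564; Δ=(5.2409−0.0000)/(66.2700−35.7200)=0.1716; B=V−Δ·S=-5.1065
Root portfolio cost Δ·47+B reproduces V0=2.9564.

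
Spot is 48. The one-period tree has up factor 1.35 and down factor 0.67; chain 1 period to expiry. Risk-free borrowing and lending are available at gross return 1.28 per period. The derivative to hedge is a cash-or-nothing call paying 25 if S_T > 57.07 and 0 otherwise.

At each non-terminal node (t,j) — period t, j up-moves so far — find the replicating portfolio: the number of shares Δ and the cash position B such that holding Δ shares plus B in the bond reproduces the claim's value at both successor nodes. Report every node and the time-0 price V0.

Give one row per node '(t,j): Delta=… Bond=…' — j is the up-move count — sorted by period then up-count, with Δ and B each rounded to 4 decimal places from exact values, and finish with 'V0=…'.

Under the risk-neutral measure, an up-move has probability p* = (R−d)/(u−d) = 0.8971 and values discount at R = 1.28.
Payoff layer (t=1): V(1,0)=0.0000, V(1,1)=25.0000
Node (0,0) S=48.0000: V=(p*·25.0000+(1−p*)·0.0000)/1.28=17.5207; Δ=(25.0000−0.0000)/(64.8000−32.1600)=0.7659; B=V−Δ·S=-19.2440
Self-financing check: at every node Δ·S+B equals the discounted successor values.

(0,0): Delta=0.7659 Bond=-19.2440
V0=17.5207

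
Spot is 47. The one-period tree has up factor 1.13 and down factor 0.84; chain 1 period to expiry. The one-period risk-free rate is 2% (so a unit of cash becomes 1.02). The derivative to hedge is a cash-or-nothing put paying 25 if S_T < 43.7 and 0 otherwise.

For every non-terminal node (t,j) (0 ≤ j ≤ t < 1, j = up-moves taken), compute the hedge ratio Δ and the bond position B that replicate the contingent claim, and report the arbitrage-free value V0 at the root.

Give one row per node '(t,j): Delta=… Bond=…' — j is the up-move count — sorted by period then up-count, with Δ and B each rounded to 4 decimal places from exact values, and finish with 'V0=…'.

(0,0): Delta=-1.8342 Bond=95.5037
V0=9.2968

Risk-neutral probability p* = (R−d)/(u−d) = (1.02−0.84)/(1.13−0.84) = 0.6207.
Terminal values V(1,·): V(1,0)=25.0000, V(1,1)=0.0000
  t=0,j=0: stock 47.0000 → up 53.1100 (V=0.0000), down 39.4800 (V=25.0000). Price 9.2968; hedge Δ=-1.8342, bond B=95.5037.
Root portfolio cost Δ·47+B reproduces V0=9.2968.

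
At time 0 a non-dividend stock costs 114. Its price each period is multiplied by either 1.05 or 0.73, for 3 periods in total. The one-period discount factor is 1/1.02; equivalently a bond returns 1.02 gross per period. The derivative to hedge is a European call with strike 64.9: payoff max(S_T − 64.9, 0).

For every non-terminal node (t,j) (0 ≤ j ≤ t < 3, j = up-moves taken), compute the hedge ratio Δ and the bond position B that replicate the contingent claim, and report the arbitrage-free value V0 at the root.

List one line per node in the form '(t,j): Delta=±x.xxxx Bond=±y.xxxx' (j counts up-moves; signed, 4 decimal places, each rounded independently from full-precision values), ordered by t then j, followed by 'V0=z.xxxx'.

(0,0): Delta=0.9905 Bond=-60.0350
(1,0): Delta=0.8958 Bond=-53.3538
(1,1): Delta=0.9973 Bond=-62.0511
(2,0): Delta=0.0000 Bond=0.0000
(2,1): Delta=0.9602 Bond=-60.0507
(2,2): Delta=1.0000 Bond=-63.6275
V0=52.8843

Risk-neutral probability p* = (R−d)/(u−d) = (1.02−0.73)/(1.05−0.73) = 0.9062.
Terminal payoffs: V(3,0)=0.0000, V(3,1)=0.0000, V(3,2)=26.8500, V(3,3)=67.0693
Node (2,0) S=60.7506: V=(p*·0.0000+(1−p*)·0.0000)/1.02=0.0000; Δ=(0.0000−0.0000)/(63.7881−44.3479)=0.0000; B=V−Δ·S=0.0000
Node (2,1) S=87.3810: V=(p*·26.8500+(1−p*)·0.0000)/1.02=23.8557; Δ=(26.8500−0.0000)/(91.7501−63.7881)=0.9602; B=V−Δ·S=-60.0507
Node (2,2) S=125.6850: V=(p*·67.0693+(1−p*)·26.8500)/1.02=62.0575; Δ=(67.0693−26.8500)/(131.9693−91.7501)=1.0000; B=V−Δ·S=-63.6275
Node (1,0) S=83.2200: V=(p*·23.8557+(1−p*)·0.0000)/1.02=21.1954; Δ=(23.8557−0.0000)/(87.3810−60.7506)=0.8958; B=V−Δ·S=-53.3538
Node (1,1) S=119.7000: V=(p*·62.0575+(1−p*)·23.8557)/1.02=57.3295; Δ=(62.0575−23.8557)/(125.6850−87.3810)=0.9973; B=V−Δ·S=-62.0511
Node (0,0) S=114.0000: V=(p*·57.3295+(1−p*)·21.1954)/1.02=52.8843; Δ=(57.3295−21.1954)/(119.7000−83.2200)=0.9905; B=V−Δ·S=-60.0350
Self-financing check: at every node Δ·S+B equals the discounted successor values.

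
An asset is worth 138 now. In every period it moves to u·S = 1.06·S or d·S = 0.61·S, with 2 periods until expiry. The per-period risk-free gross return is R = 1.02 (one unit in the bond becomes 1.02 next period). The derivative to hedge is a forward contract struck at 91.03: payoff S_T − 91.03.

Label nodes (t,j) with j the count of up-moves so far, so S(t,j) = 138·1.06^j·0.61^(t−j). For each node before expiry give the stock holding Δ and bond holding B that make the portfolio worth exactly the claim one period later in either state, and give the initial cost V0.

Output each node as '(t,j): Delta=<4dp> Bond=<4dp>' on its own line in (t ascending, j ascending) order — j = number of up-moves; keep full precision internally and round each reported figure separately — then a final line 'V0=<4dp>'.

(0,0): Delta=1.0000 Bond=-87.4952
(1,0): Delta=1.0000 Bond=-89.2451
(1,1): Delta=1.0000 Bond=-89.2451
V0=50.5048

No-arbitrage ⇒ martingale measure with p* = (R−d)/(u−d) = 0.9111.
At expiry t=2: V(2,0)=-39.6802, V(2,1)=-1.7992, V(2,2)=64.0268
Node (1,0) S=84.1800: V=(p*·-1.7992+(1−p*)·-39.6802)/1.02=-5.0651; Δ=(-1.7992−-39.6802)/(89.2308−51.3498)=1.0000; B=V−Δ·S=-89.2451
Node (1,1) S=146.2800: V=(p*·64.0268+(1−p*)·-1.7992)/1.02=57.0349; Δ=(64.0268−-1.7992)/(155.0568−89.2308)=1.0000; B=V−Δ·S=-89.2451
Node (0,0) S=138.0000: V=(p*·57.0349+(1−p*)·-5.0651)/1.02=50.5048; Δ=(57.0349−-5.0651)/(146.2800−84.1800)=1.0000; B=V−Δ·S=-87.4952
Check: Δ(0,0)·S0 + B(0,0) = 50.5048 = V0.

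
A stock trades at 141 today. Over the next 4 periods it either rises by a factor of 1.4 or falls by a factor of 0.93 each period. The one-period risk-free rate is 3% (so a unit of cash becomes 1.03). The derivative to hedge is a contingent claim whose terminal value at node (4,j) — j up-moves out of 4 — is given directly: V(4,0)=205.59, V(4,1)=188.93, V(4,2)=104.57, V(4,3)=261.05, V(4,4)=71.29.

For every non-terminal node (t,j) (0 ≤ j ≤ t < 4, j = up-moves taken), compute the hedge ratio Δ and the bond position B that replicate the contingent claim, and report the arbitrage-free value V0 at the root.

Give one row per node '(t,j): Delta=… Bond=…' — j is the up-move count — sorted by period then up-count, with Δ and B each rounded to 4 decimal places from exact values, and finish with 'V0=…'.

(0,0): Delta=-0.3673 Bond=214.4466
(1,0): Delta=-0.4818 Bond=235.8941
(1,1): Delta=-0.0859 Bond=165.3279
(2,0): Delta=-0.5262 Bond=248.3862
(2,1): Delta=-0.3726 Bond=222.9346
(2,2): Delta=0.6190 Bond=-24.5059
(3,0): Delta=-0.3125 Bond=231.6073
(3,1): Delta=-1.0513 Bond=345.4904
(3,2): Delta=1.2954 Bond=-199.0880
(3,3): Delta=-1.0435 Bond=617.9928
V0=162.6594

The replicating-portfolio and risk-neutral prices coincide; use p* = (1.03−0.93)/(1.4−0.93) = 0.2128 for the latter.
Terminal payoffs: V(4,0)=205.5900, V(4,1)=188.9300, V(4,2)=104.5700, V(4,3)=261.0500, V(4,4)=71.2900
  t=3,j=0: stock 113.4143 → up 158.7801 (V=188.9300), down 105.4753 (V=205.5900). Price 196.1605; hedge Δ=-0.3125, bond B=231.6073.
  t=3,j=1: stock 170.7313 → up 239.0238 (V=104.5700), down 158.7801 (V=188.9300). Price 166.0010; hedge Δ=-1.0513, bond B=345.4904.
  t=3,j=2: stock 257.0148 → up 359.8207 (V=261.0500), down 239.0238 (V=104.5700). Price 133.8482; hedge Δ=1.2954, bond B=-199.0880.
  t=3,j=3: stock 386.9040 → up 541.6656 (V=71.2900), down 359.8207 (V=261.0500). Price 214.2481; hedge Δ=-1.0435, bond B=617.9928.
  t=2,j=0: stock 121.9509 → up 170.7313 (V=166.0010), down 113.4143 (V=196.1605). Price 184.2171; hedge Δ=-0.5262, bond B=248.3862.
  t=2,j=1: stock 183.5820 → up 257.0148 (V=133.8482), down 170.7313 (V=166.0010). Price 154.5243; hedge Δ=-0.3726, bond B=222.9346.
  t=2,j=2: stock 276.3600 → up 386.9040 (V=214.2481), down 257.0148 (V=133.8482). Price 146.5578; hedge Δ=0.6190, bond B=-24.5059.
  t=1,j=0: stock 131.1300 → up 183.5820 (V=154.5243), down 121.9509 (V=184.2171). Price 172.7179; hedge Δ=-0.4818, bond B=235.8941.
  t=1,j=1: stock 197.4000 → up 276.3600 (V=146.5578), down 183.5820 (V=154.5243). Price 148.3779; hedge Δ=-0.0859, bond B=165.3279.
  t=0,j=0: stock 141.0000 → up 197.4000 (V=148.3779), down 131.1300 (V=172.7179). Price 162.6594; hedge Δ=-0.3673, bond B=214.4466.
Root portfolio cost Δ·141+B reproduces V0=162.6594.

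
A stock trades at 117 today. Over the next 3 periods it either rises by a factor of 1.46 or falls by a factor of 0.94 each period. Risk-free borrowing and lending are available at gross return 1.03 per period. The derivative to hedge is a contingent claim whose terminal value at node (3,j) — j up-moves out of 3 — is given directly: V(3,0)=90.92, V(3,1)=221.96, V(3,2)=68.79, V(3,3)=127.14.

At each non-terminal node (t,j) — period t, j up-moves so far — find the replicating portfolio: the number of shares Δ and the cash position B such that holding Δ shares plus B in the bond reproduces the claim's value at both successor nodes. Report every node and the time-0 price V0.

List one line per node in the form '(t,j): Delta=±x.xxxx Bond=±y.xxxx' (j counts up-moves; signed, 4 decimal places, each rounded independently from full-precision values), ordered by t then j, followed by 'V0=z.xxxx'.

(0,0): Delta=0.7361 Bond=38.3295
(1,0): Delta=1.3895 Bond=-32.3869
(1,1): Delta=-1.2740 Bond=382.8408
(2,0): Delta=2.4376 Bond=-141.7087
(2,1): Delta=-1.8344 Bond=484.3148
(2,2): Delta=0.4499 Bond=-35.6202
V0=124.4493

The replicating-portfolio and risk-neutral prices coincide; use p* = (1.03−0.94)/(1.46−0.94) = 0.1731 for the latter.
Terminal payoffs: V(3,0)=90.9200, V(3,1)=221.9600, V(3,2)=68.7900, V(3,3)=127.1400
(2,0): S=103.3812. Δ = (V_up−V_dn)/(S_up−S_dn) = (221.9600−90.9200)/(150.9366−97.1783) = 2.4376. V = [p*·221.9600 + (1−p*)·90.9200]/1.03 = 110.2913. B = V − Δ·S = -141.7087.
(2,1): S=160.5708. Δ = (V_up−V_dn)/(S_up−S_dn) = (68.7900−221.9600)/(234.4334−150.9366) = -1.8344. V = [p*·68.7900 + (1−p*)·221.9600]/1.03 = 189.7571. B = V − Δ·S = 484.3148.
(2,2): S=249.3972. Δ = (V_up−V_dn)/(S_up−S_dn) = (127.1400−68.7900)/(364.1199−234.4334) = 0.4499. V = [p*·127.1400 + (1−p*)·68.7900]/1.03 = 76.5913. B = V − Δ·S = -35.6202.
(1,0): S=109.9800. Δ = (V_up−V_dn)/(S_up−S_dn) = (189.7571−110.2913)/(160.5708−103.3812) = 1.3895. V = [p*·189.7571 + (1−p*)·110.2913]/1.03 = 120.4320. B = V − Δ·S = -32.3869.
(1,1): S=170.8200. Δ = (V_up−V_dn)/(S_up−S_dn) = (76.5913−189.7571)/(249.3972−160.5708) = -1.2740. V = [p*·76.5913 + (1−p*)·189.7571]/1.03 = 165.2143. B = V − Δ·S = 382.8408.
(0,0): S=117.0000. Δ = (V_up−V_dn)/(S_up−S_dn) = (165.2143−120.4320)/(170.8200−109.9800) = 0.7361. V = [p*·165.2143 + (1−p*)·120.4320]/1.03 = 124.4493. B = V − Δ·S = 38.3295.
Each (Δ,B) replicates both successor values, so the strategy is self-financing and V0 is arbitrage-free.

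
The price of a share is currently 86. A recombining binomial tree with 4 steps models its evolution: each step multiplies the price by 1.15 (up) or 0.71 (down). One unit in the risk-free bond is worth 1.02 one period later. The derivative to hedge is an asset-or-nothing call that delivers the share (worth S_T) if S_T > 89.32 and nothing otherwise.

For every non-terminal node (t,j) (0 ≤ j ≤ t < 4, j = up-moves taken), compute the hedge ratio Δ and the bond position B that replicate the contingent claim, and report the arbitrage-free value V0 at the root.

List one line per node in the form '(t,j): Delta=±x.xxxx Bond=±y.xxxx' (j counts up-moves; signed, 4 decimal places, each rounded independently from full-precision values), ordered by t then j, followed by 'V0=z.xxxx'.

(0,0): Delta=1.5187 Bond=-60.9095
(1,0): Delta=1.6491 Bond=-70.0928
(1,1): Delta=1.4849 Bond=-58.7875
(2,0): Delta=0.0000 Bond=0.0000
(2,1): Delta=2.0761 Bond=-101.4763
(2,2): Delta=1.3319 Bond=-42.5546
(3,0): Delta=0.0000 Bond=0.0000
(3,1): Delta=0.0000 Bond=0.0000
(3,2): Delta=2.6136 Bond=-146.9115
(3,3): Delta=1.0000 Bond=0.0000
V0=69.6984

Under the risk-neutral measure, an up-move has probability p* = (R−d)/(u−d) = 0.7045 and values discount at R = 1.02.
Terminal payoffs: V(4,0)=0.0000, V(4,1)=0.0000, V(4,2)=0.0000, V(4,3)=92.8646, V(4,4)=150.4145
Node (3,0) S=30.7803: V=(p*·0.0000+(1−p*)·0.0000)/1.02=0.0000; Δ=(0.0000−0.0000)/(35.3974−21.8540)=0.0000; B=V−Δ·S=0.0000
Node (3,1) S=49.8555: V=(p*·0.0000+(1−p*)·0.0000)/1.02=0.0000; Δ=(0.0000−0.0000)/(57.3338−35.3974)=0.0000; B=V−Δ·S=0.0000
Node (3,2) S=80.7518: V=(p*·92.8646+(1−p*)·0.0000)/1.02=64.1445; Δ=(92.8646−0.0000)/(92.8646−57.3338)=2.6136; B=V−Δ·S=-146.9115
Node (3,3) S=130.7952: V=(p*·150.4145+(1−p*)·92.8646)/1.02=130.7952; Δ=(150.4145−92.8646)/(150.4145−92.8646)=1.0000; B=V−Δ·S=0.0000
Node (2,0) S=43.3526: V=(p*·0.0000+(1−p*)·0.0000)/1.02=0.0000; Δ=(0.0000−0.0000)/(49.8555−30.7803)=0.0000; B=V−Δ·S=0.0000
Node (2,1) S=70.2190: V=(p*·64.1445+(1−p*)·0.0000)/1.02=44.3066; Δ=(64.1445−0.0000)/(80.7518−49.8555)=2.0761; B=V−Δ·S=-101.4763
Node (2,2) S=113.7350: V=(p*·130.7952+(1−p*)·64.1445)/1.02=108.9245; Δ=(130.7952−64.1445)/(130.7952−80.7518)=1.3319; B=V−Δ·S=-42.5546
Node (1,0) S=61.0600: V=(p*·44.3066+(1−p*)·0.0000)/1.02=30.6039; Δ=(44.3066−0.0000)/(70.2190−43.3526)=1.6491; B=V−Δ·S=-70.0928
Node (1,1) S=98.9000: V=(p*·108.9245+(1−p*)·44.3066)/1.02=88.0714; Δ=(108.9245−44.3066)/(113.7350−70.2190)=1.4849; B=V−Δ·S=-58.7875
Node (0,0) S=86.0000: V=(p*·88.0714+(1−p*)·30.6039)/1.02=69.6984; Δ=(88.0714−30.6039)/(98.9000−61.0600)=1.5187; B=V−Δ·S=-60.9095
Check: Δ(0,0)·S0 + B(0,0) = 69.6984 = V0.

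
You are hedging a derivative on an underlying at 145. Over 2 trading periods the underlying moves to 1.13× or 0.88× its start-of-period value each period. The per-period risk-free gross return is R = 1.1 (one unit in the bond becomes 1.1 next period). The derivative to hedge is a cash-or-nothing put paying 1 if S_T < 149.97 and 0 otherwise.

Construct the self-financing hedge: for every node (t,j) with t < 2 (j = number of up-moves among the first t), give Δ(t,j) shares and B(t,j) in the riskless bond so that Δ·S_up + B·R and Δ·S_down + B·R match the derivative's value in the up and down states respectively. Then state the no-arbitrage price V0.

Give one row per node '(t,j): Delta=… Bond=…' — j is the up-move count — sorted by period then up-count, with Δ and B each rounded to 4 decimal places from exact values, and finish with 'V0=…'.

(0,0): Delta=-0.0221 Bond=3.3864
(1,0): Delta=0.0000 Bond=0.9091
(1,1): Delta=-0.0244 Bond=4.1091
V0=0.1864

Under the risk-neutral measure, an up-move has probability p* = (R−d)/(u−d) = 0.8800 and values discount at R = 1.1.
Payoff layer (t=2): V(2,0)=1.0000, V(2,1)=1.0000, V(2,2)=0.0000
  t=1,j=0: stock 127.6000 → up 144.1880 (V=1.0000), down 112.2880 (V=1.0000). Price 0.9091; hedge Δ=0.0000, bond B=0.9091.
  t=1,j=1: stock 163.8500 → up 185.1505 (V=0.0000), down 144.1880 (V=1.0000). Price 0.1091; hedge Δ=-0.0244, bond B=4.1091.
  t=0,j=0: stock 145.0000 → up 163.8500 (V=0.1091), down 127.6000 (V=0.9091). Price 0.1864; hedge Δ=-0.0221, bond B=3.3864.
Root portfolio cost Δ·145+B reproduces V0=0.1864.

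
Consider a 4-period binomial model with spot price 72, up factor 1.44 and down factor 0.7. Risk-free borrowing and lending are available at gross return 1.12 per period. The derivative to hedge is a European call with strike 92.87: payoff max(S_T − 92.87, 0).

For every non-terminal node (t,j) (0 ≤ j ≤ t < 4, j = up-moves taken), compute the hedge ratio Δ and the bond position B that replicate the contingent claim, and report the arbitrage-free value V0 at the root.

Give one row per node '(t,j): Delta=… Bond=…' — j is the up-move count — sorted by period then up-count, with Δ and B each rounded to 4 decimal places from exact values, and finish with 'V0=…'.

(0,0): Delta=0.7103 Bond=-25.2675
(1,0): Delta=0.3968 Bond=-12.4982
(1,1): Delta=0.8264 Bond=-40.3389
(2,0): Delta=0.0000 Bond=0.0000
(2,1): Delta=0.5437 Bond=-24.6631
(2,2): Delta=0.9311 Bond=-60.8110
(3,0): Delta=0.0000 Bond=0.0000
(3,1): Delta=0.0000 Bond=0.0000
(3,2): Delta=0.7451 Bond=-48.6686
(3,3): Delta=1.0000 Bond=-82.9196
V0=25.8733

The replicating-portfolio and risk-neutral prices coincide; use p* = (1.12−0.7)/(1.44−0.7) = 0.5676 for the latter.
Terminal payoffs: V(4,0)=0.0000, V(4,1)=0.0000, V(4,2)=0.0000, V(4,3)=57.6236, V(4,4)=216.7168
  t=3,j=0: stock 24.6960 → up 35.5622 (V=0.0000), down 17.2872 (V=0.0000). Price 0.0000; hedge Δ=0.0000, bond B=0.0000.
  t=3,j=1: stock 50.8032 → up 73.1566 (V=0.0000), down 35.5622 (V=0.0000). Price 0.0000; hedge Δ=0.0000, bond B=0.0000.
  t=3,j=2: stock 104.5094 → up 150.4936 (V=57.6236), down 73.1566 (V=0.0000). Price 29.2011; hedge Δ=0.7451, bond B=-48.6686.
  t=3,j=3: stock 214.9908 → up 309.5868 (V=216.7168), down 150.4936 (V=57.6236). Price 132.0712; hedge Δ=1.0000, bond B=-82.9196.
  t=2,j=0: stock 35.2800 → up 50.8032 (V=0.0000), down 24.6960 (V=0.0000). Price 0.0000; hedge Δ=0.0000, bond B=0.0000.
  t=2,j=1: stock 72.5760 → up 104.5094 (V=29.2011), down 50.8032 (V=0.0000). Price 14.7979; hedge Δ=0.5437, bond B=-24.6631.
  t=2,j=2: stock 149.2992 → up 214.9908 (V=132.0712), down 104.5094 (V=29.2011). Price 78.2025; hedge Δ=0.9311, bond B=-60.8110.
  t=1,j=0: stock 50.4000 → up 72.5760 (V=14.7979), down 35.2800 (V=0.0000). Price 7.4989; hedge Δ=0.3968, bond B=-12.4982.
  t=1,j=1: stock 103.6800 → up 149.2992 (V=78.2025), down 72.5760 (V=14.7979). Price 45.3431; hedge Δ=0.8264, bond B=-40.3389.
  t=0,j=0: stock 72.0000 → up 103.6800 (V=45.3431), down 50.4000 (V=7.4989). Price 25.8733; hedge Δ=0.7103, bond B=-25.2675.
The time-0 hedge costs 25.8733, which is the no-arbitrage price.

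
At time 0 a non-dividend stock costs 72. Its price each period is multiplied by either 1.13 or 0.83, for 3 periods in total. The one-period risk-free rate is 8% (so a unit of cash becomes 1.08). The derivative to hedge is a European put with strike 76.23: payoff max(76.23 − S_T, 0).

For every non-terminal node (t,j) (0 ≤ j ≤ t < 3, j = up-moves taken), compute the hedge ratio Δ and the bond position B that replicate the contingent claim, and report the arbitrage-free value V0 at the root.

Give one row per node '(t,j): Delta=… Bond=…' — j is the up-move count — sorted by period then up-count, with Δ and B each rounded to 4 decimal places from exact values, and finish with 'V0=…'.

(0,0): Delta=-0.2389 Bond=18.4430
(1,0): Delta=-0.9967 Bond=65.2017
(1,1): Delta=-0.1276 Bond=10.8618
(2,0): Delta=-1.0000 Bond=70.5833
(2,1): Delta=-0.9962 Bond=70.3847
(2,2): Delta=0.0000 Bond=0.0000
V0=1.2414

Risk-neutral probability p* = (R−d)/(u−d) = (1.08−0.83)/(1.13−0.83) = 0.8333.
Payoff layer (t=3): V(3,0)=35.0613, V(3,1)=20.1811, V(3,2)=0.0000, V(3,3)=0.0000
Node (2,0) S=49.6008: V=(p*·20.1811+(1−p*)·35.0613)/1.08=20.9825; Δ=(20.1811−35.0613)/(56.0489−41.1687)=-1.0000; B=V−Δ·S=70.5833
Node (2,1) S=67.5288: V=(p*·0.0000+(1−p*)·20.1811)/1.08=3.1144; Δ=(0.0000−20.1811)/(76.3075−56.0489)=-0.9962; B=V−Δ·S=70.3847
Node (2,2) S=91.9368: V=(p*·0.0000+(1−p*)·0.0000)/1.08=0.0000; Δ=(0.0000−0.0000)/(103.8886−76.3075)=0.0000; B=V−Δ·S=0.0000
Node (1,0) S=59.7600: V=(p*·3.1144+(1−p*)·20.9825)/1.08=5.6411; Δ=(3.1144−20.9825)/(67.5288−49.6008)=-0.9967; B=V−Δ·S=65.2017
Node (1,1) S=81.3600: V=(p*·0.0000+(1−p*)·3.1144)/1.08=0.4806; Δ=(0.0000−3.1144)/(91.9368−67.5288)=-0.1276; B=V−Δ·S=10.8618
Node (0,0) S=72.0000: V=(p*·0.4806+(1−p*)·5.6411)/1.08=1.2414; Δ=(0.4806−5.6411)/(81.3600−59.7600)=-0.2389; B=V−Δ·S=18.4430
Check: Δ(0,0)·S0 + B(0,0) = 1.2414 = V0.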